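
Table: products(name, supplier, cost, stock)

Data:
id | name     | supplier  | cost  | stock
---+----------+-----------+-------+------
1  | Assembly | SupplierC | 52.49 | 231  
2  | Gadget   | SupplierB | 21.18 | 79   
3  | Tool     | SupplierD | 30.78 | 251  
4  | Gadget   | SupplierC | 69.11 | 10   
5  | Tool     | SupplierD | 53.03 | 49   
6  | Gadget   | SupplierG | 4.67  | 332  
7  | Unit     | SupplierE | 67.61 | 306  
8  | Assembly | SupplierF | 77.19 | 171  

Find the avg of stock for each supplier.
SELECT supplier, AVG(stock) as result
FROM products
GROUP BY supplier

Result:
  SupplierB: 79.00
  SupplierC: 120.50
  SupplierD: 150.00
  SupplierE: 306.00
  SupplierF: 171.00
  SupplierG: 332.00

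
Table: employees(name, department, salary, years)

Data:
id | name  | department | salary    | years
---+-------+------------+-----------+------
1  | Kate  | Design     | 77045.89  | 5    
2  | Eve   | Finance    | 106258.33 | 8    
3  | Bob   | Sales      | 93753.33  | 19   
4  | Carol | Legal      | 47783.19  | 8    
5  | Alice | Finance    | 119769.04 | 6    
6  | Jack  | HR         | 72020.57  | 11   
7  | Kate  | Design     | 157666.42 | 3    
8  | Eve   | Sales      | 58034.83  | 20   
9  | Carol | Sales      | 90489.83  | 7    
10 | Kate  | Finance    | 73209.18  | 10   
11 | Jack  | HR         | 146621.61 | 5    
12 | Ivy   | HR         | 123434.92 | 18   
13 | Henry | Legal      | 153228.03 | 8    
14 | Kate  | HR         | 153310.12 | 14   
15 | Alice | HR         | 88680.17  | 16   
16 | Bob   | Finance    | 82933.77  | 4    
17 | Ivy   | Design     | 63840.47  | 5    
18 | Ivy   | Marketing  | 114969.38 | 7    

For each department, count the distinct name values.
SELECT department, COUNT(DISTINCT name)
FROM employees
GROUP BY department

Result:
  Design: 2 distinct
  Finance: 4 distinct
  HR: 4 distinct
  Legal: 2 distinct
  Marketing: 1 distinct
  Sales: 3 distinct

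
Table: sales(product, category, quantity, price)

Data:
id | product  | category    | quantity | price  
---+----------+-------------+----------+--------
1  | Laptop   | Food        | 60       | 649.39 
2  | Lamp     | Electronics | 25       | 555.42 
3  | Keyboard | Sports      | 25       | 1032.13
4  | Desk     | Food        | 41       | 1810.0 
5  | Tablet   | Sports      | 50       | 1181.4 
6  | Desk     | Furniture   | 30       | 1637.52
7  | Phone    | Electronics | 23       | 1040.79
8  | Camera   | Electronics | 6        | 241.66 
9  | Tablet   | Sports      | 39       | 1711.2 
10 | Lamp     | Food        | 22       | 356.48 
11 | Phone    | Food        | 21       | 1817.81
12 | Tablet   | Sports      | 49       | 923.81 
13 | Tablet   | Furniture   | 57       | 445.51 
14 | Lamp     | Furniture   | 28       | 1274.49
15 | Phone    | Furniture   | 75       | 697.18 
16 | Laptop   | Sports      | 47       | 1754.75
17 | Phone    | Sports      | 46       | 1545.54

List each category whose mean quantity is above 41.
SELECT category, AVG(quantity)
FROM sales
GROUP BY category
HAVING AVG(quantity) > 41

Result:
  Furniture: avg=47.50
  Sports: avg=42.67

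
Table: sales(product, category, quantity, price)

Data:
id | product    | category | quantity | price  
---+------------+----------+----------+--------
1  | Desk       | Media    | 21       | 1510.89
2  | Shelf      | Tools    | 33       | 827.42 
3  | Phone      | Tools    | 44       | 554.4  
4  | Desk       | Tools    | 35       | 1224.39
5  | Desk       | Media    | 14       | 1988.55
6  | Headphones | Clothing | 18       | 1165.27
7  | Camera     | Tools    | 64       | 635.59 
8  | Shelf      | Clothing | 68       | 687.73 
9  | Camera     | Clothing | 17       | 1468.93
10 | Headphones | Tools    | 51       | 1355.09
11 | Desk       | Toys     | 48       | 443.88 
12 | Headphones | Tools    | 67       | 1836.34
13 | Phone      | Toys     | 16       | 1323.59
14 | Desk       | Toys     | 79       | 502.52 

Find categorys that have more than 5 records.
SELECT category, COUNT(*) as cnt
FROM sales
GROUP BY category
HAVING COUNT(*) > 5

Result:
  Tools: 6

Note: HAVING filters groups after aggregation, WHERE filters rows before.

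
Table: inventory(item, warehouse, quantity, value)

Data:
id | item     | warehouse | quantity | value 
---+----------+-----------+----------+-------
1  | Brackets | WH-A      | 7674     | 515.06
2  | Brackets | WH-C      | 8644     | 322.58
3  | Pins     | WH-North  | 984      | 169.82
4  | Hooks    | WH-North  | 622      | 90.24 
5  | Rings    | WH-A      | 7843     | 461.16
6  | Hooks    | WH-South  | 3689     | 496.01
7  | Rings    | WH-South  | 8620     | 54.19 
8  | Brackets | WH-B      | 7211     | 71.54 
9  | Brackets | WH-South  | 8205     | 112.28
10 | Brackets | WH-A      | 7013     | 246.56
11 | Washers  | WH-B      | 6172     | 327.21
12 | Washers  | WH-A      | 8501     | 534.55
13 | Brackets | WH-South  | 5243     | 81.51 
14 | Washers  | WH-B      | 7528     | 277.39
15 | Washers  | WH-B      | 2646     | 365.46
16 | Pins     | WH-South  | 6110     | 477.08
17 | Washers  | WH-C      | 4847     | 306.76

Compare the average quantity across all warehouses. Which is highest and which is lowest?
SELECT warehouse, AVG(quantity)
FROM inventory
GROUP BY warehouse
ORDER BY AVG(quantity)

All groups:
  WH-North: 803.00
  WH-B: 5889.25
  WH-South: 6373.40
  WH-C: 6745.50
  WH-A: 7757.75

Highest: WH-A (7757.75)
Lowest: WH-North (803.00)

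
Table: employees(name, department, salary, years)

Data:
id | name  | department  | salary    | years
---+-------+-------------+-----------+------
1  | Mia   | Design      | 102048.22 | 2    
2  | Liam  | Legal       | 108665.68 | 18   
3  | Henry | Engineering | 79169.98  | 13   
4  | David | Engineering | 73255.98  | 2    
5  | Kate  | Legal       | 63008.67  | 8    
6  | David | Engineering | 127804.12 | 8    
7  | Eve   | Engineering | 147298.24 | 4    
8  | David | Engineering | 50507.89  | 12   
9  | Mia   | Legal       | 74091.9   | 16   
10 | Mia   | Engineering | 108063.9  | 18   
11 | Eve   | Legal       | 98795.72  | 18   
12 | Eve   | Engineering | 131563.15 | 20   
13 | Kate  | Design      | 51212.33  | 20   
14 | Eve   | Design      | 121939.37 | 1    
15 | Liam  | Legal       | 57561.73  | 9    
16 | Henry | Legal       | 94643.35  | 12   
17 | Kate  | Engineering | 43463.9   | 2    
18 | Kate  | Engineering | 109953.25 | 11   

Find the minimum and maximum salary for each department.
SELECT department, MIN(salary), MAX(salary)
FROM employees
GROUP BY department

Result:
  Design: min=51212.33, max=121939.37
  Engineering: min=43463.90, max=147298.24
  Legal: min=57561.73, max=108665.68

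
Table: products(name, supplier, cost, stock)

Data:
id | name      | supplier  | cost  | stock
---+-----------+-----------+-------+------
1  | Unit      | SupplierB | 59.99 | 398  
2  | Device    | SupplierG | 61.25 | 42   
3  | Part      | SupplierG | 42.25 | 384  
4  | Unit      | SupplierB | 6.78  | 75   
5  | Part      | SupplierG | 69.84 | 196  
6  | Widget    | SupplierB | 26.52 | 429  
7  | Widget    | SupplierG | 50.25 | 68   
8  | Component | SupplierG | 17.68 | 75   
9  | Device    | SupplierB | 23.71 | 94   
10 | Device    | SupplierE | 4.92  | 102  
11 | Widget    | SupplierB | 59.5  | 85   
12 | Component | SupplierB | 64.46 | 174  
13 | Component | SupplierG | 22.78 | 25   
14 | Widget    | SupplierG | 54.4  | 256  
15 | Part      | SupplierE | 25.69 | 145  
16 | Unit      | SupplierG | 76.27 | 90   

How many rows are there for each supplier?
SELECT supplier, COUNT(*) as count
FROM products
GROUP BY supplier

Result:
  SupplierB: 6
  SupplierE: 2
  SupplierG: 8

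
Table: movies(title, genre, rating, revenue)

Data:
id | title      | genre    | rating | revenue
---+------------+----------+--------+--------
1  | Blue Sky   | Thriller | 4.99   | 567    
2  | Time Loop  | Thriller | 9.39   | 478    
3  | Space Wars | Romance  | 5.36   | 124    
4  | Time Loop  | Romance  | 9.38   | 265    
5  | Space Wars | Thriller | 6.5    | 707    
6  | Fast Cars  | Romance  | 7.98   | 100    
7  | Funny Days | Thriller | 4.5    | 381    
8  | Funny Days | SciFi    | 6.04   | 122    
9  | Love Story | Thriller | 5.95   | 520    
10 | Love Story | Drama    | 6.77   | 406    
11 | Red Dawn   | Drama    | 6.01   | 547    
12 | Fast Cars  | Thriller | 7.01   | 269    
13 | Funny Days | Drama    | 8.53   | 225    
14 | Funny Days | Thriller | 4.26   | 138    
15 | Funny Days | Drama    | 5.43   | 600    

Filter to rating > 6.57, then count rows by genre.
SELECT genre, COUNT(*)
FROM movies
WHERE rating > 6.57
GROUP BY genre

Note: WHERE filters rows before grouping.

Result:
  Drama: 2
  Romance: 2
  Thriller: 2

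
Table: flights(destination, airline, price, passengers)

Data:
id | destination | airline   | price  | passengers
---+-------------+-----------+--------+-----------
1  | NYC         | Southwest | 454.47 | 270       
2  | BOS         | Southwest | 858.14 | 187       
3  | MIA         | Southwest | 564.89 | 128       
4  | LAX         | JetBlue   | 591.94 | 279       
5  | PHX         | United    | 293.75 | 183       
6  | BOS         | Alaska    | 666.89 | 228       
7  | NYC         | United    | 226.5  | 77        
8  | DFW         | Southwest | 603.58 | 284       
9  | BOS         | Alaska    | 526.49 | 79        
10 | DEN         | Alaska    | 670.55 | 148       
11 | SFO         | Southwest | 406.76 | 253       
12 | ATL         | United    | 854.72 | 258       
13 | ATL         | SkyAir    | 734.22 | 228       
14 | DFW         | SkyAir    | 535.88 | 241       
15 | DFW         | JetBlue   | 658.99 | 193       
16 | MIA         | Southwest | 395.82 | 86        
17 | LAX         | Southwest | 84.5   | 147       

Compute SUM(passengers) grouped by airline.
SELECT airline, SUM(passengers) as result
FROM flights
GROUP BY airline

Result:
  Alaska: 455
  JetBlue: 472
  SkyAir: 469
  Southwest: 1355
  United: 518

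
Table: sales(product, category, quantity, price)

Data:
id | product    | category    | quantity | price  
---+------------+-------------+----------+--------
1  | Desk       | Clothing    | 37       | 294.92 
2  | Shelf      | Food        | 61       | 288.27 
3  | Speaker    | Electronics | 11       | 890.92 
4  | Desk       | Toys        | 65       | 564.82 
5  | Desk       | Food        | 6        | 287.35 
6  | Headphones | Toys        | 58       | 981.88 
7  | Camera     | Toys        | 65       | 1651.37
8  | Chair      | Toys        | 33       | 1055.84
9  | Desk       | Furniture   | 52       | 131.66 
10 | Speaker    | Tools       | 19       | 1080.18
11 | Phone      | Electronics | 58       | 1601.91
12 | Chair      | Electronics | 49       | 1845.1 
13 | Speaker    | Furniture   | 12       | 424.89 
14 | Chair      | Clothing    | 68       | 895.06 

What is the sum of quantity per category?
SELECT category, SUM(quantity) as result
FROM sales
GROUP BY category

Result:
  Clothing: 105
  Electronics: 118
  Food: 67
  Furniture: 64
  Tools: 19
  Toys: 221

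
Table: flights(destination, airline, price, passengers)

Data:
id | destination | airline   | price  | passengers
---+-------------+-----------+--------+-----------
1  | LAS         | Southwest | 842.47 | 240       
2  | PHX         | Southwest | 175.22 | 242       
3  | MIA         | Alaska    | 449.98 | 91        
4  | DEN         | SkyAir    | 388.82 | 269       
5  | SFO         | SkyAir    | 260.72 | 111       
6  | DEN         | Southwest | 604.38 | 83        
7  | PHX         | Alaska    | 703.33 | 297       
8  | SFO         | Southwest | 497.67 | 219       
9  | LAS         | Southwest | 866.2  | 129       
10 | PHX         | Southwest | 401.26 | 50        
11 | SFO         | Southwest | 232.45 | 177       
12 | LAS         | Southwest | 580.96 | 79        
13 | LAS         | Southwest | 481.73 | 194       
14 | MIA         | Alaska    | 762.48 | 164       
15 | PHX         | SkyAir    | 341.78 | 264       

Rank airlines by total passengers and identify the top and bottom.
SELECT airline, SUM(passengers)
FROM flights
GROUP BY airline
ORDER BY SUM(passengers)

All groups:
  Alaska: 552
  SkyAir: 644
  Southwest: 1413

Highest: Southwest (1413)
Lowest: Alaska (552)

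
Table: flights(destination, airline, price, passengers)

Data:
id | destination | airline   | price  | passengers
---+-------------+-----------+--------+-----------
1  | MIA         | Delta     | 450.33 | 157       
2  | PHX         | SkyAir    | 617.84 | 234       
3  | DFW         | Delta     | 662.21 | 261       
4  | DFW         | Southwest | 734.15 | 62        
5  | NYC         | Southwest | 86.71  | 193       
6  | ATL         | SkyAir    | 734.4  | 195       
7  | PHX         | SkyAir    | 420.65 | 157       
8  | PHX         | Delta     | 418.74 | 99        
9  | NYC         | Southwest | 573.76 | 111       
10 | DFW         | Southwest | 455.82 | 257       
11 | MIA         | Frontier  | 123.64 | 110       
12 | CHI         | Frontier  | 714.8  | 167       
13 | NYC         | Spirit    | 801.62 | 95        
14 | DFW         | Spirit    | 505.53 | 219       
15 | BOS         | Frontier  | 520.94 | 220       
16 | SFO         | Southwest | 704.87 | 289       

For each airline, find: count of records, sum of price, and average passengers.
SELECT airline,
       COUNT(*) as cnt,
       SUM(price) as total_price,
       AVG(passengers) as avg_passengers
FROM flights
GROUP BY airline

Result:
  Delta: 3 records, 1531.28 total price, 172.33 avg passengers
  Frontier: 3 records, 1359.38 total price, 165.67 avg passengers
  SkyAir: 3 records, 1772.89 total price, 195.33 avg passengers
  Southwest: 5 records, 2555.31 total price, 182.40 avg passengers
  Spirit: 2 records, 1307.15 total price, 157.00 avg passengers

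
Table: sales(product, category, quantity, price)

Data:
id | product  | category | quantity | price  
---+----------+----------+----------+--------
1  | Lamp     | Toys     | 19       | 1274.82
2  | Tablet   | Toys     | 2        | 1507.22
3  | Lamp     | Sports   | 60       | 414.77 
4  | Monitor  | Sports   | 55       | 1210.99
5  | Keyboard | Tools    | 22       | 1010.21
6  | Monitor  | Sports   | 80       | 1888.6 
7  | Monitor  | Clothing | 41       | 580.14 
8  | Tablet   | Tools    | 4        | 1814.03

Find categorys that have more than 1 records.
SELECT category, COUNT(*) as cnt
FROM sales
GROUP BY category
HAVING COUNT(*) > 1

Result:
  Sports: 3
  Tools: 2
  Toys: 2

Note: HAVING filters groups after aggregation, WHERE filters rows before.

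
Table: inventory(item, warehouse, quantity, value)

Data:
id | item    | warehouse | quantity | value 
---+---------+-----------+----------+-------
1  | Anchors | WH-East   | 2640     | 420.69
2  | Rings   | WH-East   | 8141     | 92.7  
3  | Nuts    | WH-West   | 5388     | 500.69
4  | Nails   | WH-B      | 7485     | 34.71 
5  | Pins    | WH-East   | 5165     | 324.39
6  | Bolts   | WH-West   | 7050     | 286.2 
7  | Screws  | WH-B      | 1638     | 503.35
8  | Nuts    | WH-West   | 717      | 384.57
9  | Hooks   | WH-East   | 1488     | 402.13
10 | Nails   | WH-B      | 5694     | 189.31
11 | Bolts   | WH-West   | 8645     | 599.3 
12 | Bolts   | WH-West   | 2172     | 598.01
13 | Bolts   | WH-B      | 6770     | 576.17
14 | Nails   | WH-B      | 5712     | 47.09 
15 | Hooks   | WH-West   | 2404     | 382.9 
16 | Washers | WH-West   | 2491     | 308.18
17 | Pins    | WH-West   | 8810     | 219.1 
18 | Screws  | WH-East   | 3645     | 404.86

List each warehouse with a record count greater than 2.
SELECT warehouse, COUNT(*) as cnt
FROM inventory
GROUP BY warehouse
HAVING COUNT(*) > 2

Result:
  WH-B: 5
  WH-East: 5
  WH-West: 8

Note: HAVING filters groups after aggregation, WHERE filters rows before.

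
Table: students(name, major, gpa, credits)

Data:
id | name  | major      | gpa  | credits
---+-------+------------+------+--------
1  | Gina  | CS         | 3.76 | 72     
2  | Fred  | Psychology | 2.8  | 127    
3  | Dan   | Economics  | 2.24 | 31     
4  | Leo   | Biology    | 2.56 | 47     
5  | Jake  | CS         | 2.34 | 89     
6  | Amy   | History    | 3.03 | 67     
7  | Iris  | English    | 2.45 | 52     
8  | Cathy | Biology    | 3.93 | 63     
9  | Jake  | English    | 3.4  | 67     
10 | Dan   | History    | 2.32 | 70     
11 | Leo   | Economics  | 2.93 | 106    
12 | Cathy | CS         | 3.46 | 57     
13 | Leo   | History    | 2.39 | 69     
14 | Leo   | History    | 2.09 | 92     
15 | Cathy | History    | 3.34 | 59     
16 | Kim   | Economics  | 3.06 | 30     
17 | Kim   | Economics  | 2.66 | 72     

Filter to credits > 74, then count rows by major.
SELECT major, COUNT(*)
FROM students
WHERE credits > 74
GROUP BY major

Note: WHERE filters rows before grouping.

Result:
  CS: 1
  Economics: 1
  History: 1
  Psychology: 1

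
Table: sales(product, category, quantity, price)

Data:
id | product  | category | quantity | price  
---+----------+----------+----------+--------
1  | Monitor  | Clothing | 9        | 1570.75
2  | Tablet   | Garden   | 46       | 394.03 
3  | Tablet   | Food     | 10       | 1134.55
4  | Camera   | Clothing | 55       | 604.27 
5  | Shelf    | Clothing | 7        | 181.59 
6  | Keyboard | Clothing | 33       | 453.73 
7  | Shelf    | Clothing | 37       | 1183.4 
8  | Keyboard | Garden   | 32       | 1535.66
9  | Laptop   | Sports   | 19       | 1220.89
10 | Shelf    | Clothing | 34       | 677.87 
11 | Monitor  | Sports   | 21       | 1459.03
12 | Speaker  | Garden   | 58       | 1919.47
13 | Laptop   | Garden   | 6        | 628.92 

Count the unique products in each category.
SELECT category, COUNT(DISTINCT product)
FROM sales
GROUP BY category

Result:
  Clothing: 4 distinct
  Food: 1 distinct
  Garden: 4 distinct
  Sports: 2 distinct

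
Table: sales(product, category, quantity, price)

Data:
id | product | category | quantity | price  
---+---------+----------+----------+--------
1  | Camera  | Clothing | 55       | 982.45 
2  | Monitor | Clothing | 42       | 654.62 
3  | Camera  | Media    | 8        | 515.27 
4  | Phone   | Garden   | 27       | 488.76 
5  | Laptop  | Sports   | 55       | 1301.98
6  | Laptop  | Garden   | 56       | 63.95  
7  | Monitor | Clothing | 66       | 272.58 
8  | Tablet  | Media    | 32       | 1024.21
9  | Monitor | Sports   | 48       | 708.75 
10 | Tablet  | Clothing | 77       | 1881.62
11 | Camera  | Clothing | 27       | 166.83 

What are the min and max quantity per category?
SELECT category, MIN(quantity), MAX(quantity)
FROM sales
GROUP BY category

Result:
  Clothing: min=27, max=77
  Garden: min=27, max=56
  Media: min=8, max=32
  Sports: min=48, max=55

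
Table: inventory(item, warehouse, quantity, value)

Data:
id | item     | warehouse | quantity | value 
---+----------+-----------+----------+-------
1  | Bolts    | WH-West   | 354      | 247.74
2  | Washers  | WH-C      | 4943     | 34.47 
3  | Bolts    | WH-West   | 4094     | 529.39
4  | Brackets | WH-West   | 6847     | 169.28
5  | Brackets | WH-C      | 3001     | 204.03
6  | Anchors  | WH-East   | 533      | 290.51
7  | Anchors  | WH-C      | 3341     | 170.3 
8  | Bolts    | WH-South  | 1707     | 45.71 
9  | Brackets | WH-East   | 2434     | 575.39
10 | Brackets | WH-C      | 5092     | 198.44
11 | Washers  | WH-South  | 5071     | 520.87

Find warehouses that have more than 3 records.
SELECT warehouse, COUNT(*) as cnt
FROM inventory
GROUP BY warehouse
HAVING COUNT(*) > 3

Result:
  WH-C: 4

Note: HAVING filters groups after aggregation, WHERE filters rows before.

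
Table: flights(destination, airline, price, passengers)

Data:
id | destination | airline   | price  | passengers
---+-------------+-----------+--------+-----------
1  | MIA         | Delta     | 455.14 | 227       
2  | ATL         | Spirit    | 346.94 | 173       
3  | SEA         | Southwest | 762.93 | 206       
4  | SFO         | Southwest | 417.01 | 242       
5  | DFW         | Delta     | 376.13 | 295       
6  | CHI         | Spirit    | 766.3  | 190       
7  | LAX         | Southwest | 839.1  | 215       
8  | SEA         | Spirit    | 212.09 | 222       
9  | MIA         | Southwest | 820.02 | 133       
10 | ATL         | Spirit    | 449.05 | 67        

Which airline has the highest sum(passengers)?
SELECT airline, SUM(passengers) as val
FROM flights
GROUP BY airline
ORDER BY val DESC
LIMIT 1

Result: Southwest with sum(passengers) = 796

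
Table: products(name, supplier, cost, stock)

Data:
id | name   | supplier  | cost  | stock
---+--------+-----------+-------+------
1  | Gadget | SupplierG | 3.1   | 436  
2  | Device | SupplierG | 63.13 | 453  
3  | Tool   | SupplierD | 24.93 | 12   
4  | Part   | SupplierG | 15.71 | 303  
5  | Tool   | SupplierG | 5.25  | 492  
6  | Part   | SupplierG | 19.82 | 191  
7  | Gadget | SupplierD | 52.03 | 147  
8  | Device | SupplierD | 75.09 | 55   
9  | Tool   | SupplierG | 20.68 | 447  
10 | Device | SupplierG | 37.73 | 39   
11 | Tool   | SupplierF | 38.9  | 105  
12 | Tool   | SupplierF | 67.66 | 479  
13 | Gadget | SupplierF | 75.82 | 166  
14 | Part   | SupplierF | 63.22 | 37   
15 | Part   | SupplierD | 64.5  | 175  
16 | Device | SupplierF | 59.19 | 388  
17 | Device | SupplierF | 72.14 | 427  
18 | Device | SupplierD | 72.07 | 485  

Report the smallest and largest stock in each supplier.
SELECT supplier, MIN(stock), MAX(stock)
FROM products
GROUP BY supplier

Result:
  SupplierD: min=12, max=485
  SupplierF: min=37, max=479
  SupplierG: min=39, max=492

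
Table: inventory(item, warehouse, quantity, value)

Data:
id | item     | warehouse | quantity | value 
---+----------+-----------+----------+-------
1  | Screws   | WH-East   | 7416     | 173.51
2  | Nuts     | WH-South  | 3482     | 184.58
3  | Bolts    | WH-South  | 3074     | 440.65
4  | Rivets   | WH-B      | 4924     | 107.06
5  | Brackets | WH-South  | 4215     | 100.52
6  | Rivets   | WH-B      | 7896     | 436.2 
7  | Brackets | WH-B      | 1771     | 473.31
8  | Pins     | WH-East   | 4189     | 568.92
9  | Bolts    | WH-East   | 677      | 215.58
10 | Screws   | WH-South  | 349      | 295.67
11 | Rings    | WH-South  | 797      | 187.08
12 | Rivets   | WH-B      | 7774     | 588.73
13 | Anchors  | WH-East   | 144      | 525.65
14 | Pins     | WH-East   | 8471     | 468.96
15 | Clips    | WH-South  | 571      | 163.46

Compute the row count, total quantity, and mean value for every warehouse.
SELECT warehouse,
       COUNT(*) as cnt,
       SUM(quantity) as total_quantity,
       AVG(value) as avg_value
FROM inventory
GROUP BY warehouse

Result:
  WH-B: 4 records, 22365 total quantity, 401.33 avg value
  WH-East: 5 records, 20897 total quantity, 390.52 avg value
  WH-South: 6 records, 12488 total quantity, 228.66 avg value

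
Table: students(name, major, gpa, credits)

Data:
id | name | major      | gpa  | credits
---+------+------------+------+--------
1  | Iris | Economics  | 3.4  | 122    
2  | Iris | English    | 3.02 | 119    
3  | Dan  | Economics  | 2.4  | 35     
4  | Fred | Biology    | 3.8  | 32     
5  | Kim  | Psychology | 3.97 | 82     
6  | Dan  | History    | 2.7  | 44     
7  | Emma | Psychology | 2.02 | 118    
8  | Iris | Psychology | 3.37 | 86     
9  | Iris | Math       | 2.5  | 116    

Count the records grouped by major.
SELECT major, COUNT(*) as count
FROM students
GROUP BY major

Result:
  Biology: 1
  Economics: 2
  English: 1
  History: 1
  Math: 1
  Psychology: 3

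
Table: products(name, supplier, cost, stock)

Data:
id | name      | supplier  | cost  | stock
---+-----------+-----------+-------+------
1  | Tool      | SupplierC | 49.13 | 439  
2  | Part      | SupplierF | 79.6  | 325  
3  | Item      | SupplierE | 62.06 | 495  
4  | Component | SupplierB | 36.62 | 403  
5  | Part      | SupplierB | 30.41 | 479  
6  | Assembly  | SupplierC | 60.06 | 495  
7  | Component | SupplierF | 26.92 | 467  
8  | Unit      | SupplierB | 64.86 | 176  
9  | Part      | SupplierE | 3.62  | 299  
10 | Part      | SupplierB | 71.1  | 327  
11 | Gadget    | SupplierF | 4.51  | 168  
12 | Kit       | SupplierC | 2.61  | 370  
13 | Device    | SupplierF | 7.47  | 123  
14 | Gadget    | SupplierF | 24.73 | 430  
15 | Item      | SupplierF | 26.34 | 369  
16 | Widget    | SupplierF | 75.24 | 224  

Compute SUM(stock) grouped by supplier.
SELECT supplier, SUM(stock) as result
FROM products
GROUP BY supplier

Result:
  SupplierB: 1385
  SupplierC: 1304
  SupplierE: 794
  SupplierF: 2106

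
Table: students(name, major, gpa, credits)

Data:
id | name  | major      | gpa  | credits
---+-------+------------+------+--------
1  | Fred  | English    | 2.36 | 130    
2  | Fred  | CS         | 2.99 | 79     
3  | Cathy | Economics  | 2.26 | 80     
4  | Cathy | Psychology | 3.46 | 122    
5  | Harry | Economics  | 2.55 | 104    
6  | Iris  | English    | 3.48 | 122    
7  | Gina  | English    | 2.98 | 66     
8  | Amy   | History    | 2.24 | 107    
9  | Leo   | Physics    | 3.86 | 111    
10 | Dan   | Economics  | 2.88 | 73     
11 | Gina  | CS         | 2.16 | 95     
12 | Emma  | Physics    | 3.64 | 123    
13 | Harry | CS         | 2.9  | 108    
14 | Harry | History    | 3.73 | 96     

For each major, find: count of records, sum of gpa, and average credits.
SELECT major,
       COUNT(*) as cnt,
       SUM(gpa) as total_gpa,
       AVG(credits) as avg_credits
FROM students
GROUP BY major

Result:
  CS: 3 records, 8.05 total gpa, 94.00 avg credits
  Economics: 3 records, 7.69 total gpa, 85.67 avg credits
  English: 3 records, 8.82 total gpa, 106.00 avg credits
  History: 2 records, 5.97 total gpa, 101.50 avg credits
  Physics: 2 records, 7.50 total gpa, 117.00 avg credits
  Psychology: 1 records, 3.46 total gpa, 122.00 avg credits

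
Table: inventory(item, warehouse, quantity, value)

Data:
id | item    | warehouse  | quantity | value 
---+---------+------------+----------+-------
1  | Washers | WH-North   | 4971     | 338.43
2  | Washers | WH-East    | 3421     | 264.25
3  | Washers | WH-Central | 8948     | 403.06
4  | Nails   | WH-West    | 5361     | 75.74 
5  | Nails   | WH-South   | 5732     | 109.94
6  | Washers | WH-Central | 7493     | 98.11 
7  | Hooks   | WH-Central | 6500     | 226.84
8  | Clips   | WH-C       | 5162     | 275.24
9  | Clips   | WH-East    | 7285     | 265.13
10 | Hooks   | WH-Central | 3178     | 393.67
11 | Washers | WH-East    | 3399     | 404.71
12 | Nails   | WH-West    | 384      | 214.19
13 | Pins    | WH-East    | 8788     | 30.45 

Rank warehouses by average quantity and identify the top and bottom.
SELECT warehouse, AVG(quantity)
FROM inventory
GROUP BY warehouse
ORDER BY AVG(quantity)

All groups:
  WH-West: 2872.50
  WH-North: 4971.00
  WH-C: 5162.00
  WH-East: 5723.25
  WH-South: 5732.00
  WH-Central: 6529.75

Highest: WH-Central (6529.75)
Lowest: WH-West (2872.50)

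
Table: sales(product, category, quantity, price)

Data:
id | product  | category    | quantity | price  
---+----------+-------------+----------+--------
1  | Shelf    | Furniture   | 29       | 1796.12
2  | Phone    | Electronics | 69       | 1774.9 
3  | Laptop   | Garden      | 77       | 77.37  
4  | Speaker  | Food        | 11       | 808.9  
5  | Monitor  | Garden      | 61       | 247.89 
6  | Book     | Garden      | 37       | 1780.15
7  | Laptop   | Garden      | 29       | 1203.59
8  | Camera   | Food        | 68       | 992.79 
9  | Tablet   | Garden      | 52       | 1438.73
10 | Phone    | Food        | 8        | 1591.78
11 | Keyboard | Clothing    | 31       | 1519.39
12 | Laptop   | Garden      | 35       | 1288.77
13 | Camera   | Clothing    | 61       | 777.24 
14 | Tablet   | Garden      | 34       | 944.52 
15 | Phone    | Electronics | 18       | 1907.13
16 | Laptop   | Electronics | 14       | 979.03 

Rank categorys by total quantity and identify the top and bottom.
SELECT category, SUM(quantity)
FROM sales
GROUP BY category
ORDER BY SUM(quantity)

All groups:
  Furniture: 29
  Food: 87
  Clothing: 92
  Electronics: 101
  Garden: 325

Highest: Garden (325)
Lowest: Furniture (29)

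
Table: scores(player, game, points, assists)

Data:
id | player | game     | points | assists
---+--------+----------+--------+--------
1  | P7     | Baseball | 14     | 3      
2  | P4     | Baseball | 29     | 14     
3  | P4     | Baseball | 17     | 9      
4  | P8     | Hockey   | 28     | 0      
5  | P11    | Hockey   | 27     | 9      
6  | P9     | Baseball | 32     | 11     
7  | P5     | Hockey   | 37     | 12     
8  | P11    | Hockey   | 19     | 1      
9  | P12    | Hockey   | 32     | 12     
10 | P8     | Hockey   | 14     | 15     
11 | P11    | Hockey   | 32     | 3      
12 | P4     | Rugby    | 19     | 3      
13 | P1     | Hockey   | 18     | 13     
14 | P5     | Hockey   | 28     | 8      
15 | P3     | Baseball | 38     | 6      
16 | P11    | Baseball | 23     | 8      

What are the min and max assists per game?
SELECT game, MIN(assists), MAX(assists)
FROM scores
GROUP BY game

Result:
  Baseball: min=3, max=14
  Hockey: min=0, max=15
  Rugby: min=3, max=3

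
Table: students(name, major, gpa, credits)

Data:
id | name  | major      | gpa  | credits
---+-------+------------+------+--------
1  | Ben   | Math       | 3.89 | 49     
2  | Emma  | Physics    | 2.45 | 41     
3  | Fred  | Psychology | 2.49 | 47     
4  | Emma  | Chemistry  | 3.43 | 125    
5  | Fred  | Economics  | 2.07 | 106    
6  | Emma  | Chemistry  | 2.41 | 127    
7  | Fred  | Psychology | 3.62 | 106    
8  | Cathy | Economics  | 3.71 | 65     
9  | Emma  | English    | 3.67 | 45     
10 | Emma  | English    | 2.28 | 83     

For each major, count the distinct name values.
SELECT major, COUNT(DISTINCT name)
FROM students
GROUP BY major

Result:
  Chemistry: 1 distinct
  Economics: 2 distinct
  English: 1 distinct
  Math: 1 distinct
  Physics: 1 distinct
  Psychology: 1 distinct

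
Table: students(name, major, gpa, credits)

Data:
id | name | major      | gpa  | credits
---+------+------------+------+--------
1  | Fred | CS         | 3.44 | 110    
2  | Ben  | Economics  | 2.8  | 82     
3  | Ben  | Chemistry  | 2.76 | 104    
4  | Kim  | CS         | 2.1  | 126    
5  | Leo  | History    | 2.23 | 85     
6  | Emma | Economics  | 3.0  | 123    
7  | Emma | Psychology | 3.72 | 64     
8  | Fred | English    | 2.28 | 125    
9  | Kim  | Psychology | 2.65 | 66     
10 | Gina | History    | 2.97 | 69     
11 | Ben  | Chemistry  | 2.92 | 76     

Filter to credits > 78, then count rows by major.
SELECT major, COUNT(*)
FROM students
WHERE credits > 78
GROUP BY major

Note: WHERE filters rows before grouping.

Result:
  CS: 2
  Chemistry: 1
  Economics: 2
  English: 1
  History: 1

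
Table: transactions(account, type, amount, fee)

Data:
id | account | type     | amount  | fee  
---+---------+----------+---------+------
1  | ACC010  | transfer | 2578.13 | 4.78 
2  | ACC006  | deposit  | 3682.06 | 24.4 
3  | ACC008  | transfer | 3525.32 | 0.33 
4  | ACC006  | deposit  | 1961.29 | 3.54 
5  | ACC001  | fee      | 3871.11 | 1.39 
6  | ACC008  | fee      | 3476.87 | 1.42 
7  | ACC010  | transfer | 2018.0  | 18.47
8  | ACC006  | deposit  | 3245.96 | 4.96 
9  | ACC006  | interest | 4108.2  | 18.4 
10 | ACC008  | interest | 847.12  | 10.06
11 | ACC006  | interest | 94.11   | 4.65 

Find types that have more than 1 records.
SELECT type, COUNT(*) as cnt
FROM transactions
GROUP BY type
HAVING COUNT(*) > 1

Result:
  deposit: 3
  fee: 2
  interest: 3
  transfer: 3

Note: HAVING filters groups after aggregation, WHERE filters rows before.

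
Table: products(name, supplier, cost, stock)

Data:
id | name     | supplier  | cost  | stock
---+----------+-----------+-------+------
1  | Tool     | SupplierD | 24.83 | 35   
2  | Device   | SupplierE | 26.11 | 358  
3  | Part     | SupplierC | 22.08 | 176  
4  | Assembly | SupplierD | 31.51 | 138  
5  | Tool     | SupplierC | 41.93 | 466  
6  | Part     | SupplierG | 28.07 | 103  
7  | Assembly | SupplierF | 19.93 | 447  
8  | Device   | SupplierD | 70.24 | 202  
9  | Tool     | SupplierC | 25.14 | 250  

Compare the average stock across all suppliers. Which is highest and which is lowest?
SELECT supplier, AVG(stock)
FROM products
GROUP BY supplier
ORDER BY AVG(stock)

All groups:
  SupplierG: 103.00
  SupplierD: 125.00
  SupplierC: 297.33
  SupplierE: 358.00
  SupplierF: 447.00

Highest: SupplierF (447.00)
Lowest: SupplierG (103.00)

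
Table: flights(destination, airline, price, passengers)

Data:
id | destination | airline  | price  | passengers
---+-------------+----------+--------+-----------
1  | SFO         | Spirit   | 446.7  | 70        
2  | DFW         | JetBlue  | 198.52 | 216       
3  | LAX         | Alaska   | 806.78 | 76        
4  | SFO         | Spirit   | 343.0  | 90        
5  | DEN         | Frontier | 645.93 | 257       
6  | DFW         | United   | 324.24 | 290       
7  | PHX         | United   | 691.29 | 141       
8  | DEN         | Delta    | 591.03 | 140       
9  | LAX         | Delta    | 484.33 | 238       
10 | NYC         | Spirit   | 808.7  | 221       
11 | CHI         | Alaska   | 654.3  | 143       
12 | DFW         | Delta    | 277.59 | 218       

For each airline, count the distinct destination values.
SELECT airline, COUNT(DISTINCT destination)
FROM flights
GROUP BY airline

Result:
  Alaska: 2 distinct
  Delta: 3 distinct
  Frontier: 1 distinct
  JetBlue: 1 distinct
  Spirit: 2 distinct
  United: 2 distinct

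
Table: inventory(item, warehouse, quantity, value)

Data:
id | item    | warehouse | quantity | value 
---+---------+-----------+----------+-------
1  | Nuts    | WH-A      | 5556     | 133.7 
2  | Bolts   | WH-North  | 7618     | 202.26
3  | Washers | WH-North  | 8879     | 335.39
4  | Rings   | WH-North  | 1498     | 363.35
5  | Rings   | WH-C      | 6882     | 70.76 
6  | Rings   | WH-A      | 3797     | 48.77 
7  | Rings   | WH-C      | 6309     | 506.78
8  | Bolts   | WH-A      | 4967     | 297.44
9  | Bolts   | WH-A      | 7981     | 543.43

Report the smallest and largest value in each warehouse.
SELECT warehouse, MIN(value), MAX(value)
FROM inventory
GROUP BY warehouse

Result:
  WH-A: min=48.77, max=543.43
  WH-C: min=70.76, max=506.78
  WH-North: min=202.26, max=363.35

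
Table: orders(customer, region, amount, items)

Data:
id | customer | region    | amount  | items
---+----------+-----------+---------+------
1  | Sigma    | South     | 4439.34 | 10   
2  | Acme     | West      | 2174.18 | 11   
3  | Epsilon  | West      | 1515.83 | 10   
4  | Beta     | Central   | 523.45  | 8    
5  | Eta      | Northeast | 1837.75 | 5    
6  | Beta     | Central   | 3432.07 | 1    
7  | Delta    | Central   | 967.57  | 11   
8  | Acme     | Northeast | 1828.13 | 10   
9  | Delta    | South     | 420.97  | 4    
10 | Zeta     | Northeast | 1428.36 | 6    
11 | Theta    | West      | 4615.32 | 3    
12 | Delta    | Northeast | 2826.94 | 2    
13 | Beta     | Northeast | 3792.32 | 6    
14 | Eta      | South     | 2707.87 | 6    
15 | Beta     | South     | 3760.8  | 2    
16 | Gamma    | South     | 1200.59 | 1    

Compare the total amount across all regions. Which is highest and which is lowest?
SELECT region, SUM(amount)
FROM orders
GROUP BY region
ORDER BY SUM(amount)

All groups:
  Central: 4923.09
  West: 8305.33
  Northeast: 11713.50
  South: 12529.57

Highest: South (12529.57)
Lowest: Central (4923.09)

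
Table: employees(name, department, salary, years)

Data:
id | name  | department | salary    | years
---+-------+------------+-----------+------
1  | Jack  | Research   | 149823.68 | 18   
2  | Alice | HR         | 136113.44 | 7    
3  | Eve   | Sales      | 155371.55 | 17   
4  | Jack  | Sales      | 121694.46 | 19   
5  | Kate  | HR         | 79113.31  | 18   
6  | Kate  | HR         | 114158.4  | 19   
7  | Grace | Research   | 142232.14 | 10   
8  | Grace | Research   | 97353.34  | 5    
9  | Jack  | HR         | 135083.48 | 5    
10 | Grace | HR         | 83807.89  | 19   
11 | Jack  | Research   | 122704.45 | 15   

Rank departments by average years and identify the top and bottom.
SELECT department, AVG(years)
FROM employees
GROUP BY department
ORDER BY AVG(years)

All groups:
  Research: 12.00
  HR: 13.60
  Sales: 18.00

Highest: Sales (18.00)
Lowest: Research (12.00)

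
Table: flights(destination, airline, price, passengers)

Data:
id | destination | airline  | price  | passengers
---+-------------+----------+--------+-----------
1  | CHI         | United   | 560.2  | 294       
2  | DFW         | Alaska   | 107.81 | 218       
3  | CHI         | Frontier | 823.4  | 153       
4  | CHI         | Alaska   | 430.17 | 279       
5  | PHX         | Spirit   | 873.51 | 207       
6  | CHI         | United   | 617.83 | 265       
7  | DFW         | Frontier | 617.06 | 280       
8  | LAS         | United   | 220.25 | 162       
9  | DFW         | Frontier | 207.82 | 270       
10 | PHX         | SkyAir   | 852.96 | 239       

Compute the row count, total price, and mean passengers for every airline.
SELECT airline,
       COUNT(*) as cnt,
       SUM(price) as total_price,
       AVG(passengers) as avg_passengers
FROM flights
GROUP BY airline

Result:
  Alaska: 2 records, 537.98 total price, 248.50 avg passengers
  Frontier: 3 records, 1648.28 total price, 234.33 avg passengers
  SkyAir: 1 records, 852.96 total price, 239.00 avg passengers
  Spirit: 1 records, 873.51 total price, 207.00 avg passengers
  United: 3 records, 1398.28 total price, 240.33 avg passengers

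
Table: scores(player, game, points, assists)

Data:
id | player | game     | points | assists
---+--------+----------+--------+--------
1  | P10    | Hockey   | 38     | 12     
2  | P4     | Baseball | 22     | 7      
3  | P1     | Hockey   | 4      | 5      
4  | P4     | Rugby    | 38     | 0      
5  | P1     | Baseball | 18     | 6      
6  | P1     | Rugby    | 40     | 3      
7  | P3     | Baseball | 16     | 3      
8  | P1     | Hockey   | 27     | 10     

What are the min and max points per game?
SELECT game, MIN(points), MAX(points)
FROM scores
GROUP BY game

Result:
  Baseball: min=16, max=22
  Hockey: min=4, max=38
  Rugby: min=38, max=40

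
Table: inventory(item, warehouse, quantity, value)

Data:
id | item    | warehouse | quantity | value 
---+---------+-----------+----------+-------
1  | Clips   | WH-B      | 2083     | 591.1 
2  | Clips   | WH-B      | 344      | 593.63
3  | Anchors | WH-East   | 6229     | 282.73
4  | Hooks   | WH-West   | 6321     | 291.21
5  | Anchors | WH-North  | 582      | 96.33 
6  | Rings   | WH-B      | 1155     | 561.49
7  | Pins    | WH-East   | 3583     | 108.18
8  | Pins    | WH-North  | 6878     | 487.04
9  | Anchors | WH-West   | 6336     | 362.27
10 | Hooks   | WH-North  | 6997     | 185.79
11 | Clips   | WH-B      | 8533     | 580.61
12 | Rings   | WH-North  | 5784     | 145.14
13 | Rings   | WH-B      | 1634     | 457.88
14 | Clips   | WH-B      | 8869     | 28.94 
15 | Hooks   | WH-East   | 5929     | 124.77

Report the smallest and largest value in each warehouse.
SELECT warehouse, MIN(value), MAX(value)
FROM inventory
GROUP BY warehouse

Result:
  WH-B: min=28.94, max=593.63
  WH-East: min=108.18, max=282.73
  WH-North: min=96.33, max=487.04
  WH-West: min=291.21, max=362.27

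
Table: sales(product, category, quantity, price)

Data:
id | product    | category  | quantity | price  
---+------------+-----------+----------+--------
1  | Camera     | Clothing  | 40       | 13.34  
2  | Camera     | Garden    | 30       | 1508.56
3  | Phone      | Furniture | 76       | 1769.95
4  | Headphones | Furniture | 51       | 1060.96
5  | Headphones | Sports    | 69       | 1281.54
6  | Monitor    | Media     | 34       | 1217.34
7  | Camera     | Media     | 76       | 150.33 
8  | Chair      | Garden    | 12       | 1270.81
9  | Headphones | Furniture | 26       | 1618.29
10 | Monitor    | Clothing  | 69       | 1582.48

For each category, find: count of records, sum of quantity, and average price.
SELECT category,
       COUNT(*) as cnt,
       SUM(quantity) as total_quantity,
       AVG(price) as avg_price
FROM sales
GROUP BY category

Result:
  Clothing: 2 records, 109 total quantity, 797.91 avg price
  Furniture: 3 records, 153 total quantity, 1483.07 avg price
  Garden: 2 records, 42 total quantity, 1389.69 avg price
  Media: 2 records, 110 total quantity, 683.84 avg price
  Sports: 1 records, 69 total quantity, 1281.54 avg price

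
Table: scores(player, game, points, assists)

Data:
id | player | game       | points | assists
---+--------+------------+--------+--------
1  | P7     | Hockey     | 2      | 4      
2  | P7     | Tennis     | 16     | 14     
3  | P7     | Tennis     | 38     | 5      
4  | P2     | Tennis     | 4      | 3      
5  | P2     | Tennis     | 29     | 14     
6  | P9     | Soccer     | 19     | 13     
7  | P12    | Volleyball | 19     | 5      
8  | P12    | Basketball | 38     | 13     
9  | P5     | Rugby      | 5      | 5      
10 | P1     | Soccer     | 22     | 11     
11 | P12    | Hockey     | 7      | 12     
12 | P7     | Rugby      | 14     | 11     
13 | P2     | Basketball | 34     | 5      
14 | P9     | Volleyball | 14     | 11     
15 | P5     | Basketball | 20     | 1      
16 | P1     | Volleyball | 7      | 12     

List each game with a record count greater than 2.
SELECT game, COUNT(*) as cnt
FROM scores
GROUP BY game
HAVING COUNT(*) > 2

Result:
  Basketball: 3
  Tennis: 4
  Volleyball: 3

Note: HAVING filters groups after aggregation, WHERE filters rows before.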